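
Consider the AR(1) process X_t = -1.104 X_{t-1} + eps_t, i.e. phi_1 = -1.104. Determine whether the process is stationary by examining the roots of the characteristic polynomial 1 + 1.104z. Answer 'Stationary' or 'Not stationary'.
\text{Not stationary}

The AR(p) characteristic polynomial is P(z) = 1 + 1.104z.
Stationarity requires all roots to lie outside the unit circle, i.e. |z| > 1 for every root.
This is linear in z: 1 + (1.104) z = 0  =>  z = -1/(1.104) = -0.905797,  |z| = 0.905797.
Moduli of all roots: 0.9058.
All moduli strictly greater than 1? No.
Verdict: Not stationary.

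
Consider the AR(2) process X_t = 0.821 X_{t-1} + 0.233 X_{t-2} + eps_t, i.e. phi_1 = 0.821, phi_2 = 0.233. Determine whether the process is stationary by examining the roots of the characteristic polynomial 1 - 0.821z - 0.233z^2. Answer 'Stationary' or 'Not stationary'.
\text{Not stationary}

The AR(p) characteristic polynomial is P(z) = 1 - 0.821z - 0.233z^2.
Stationarity requires all roots to lie outside the unit circle, i.e. |z| > 1 for every root.
Set 1 + (-0.821) z + (-0.233) z^2 = 0, i.e. a z^2 + b z + c = 0 with a = -0.233, b = -0.821, c = 1.
Discriminant D = b^2 - 4ac = (-0.821)^2 - 4*(-0.233)*1 = 0.674041 - (-0.932) = 1.606041.
D >= 0, so the roots are real: z = (-b +/- sqrt(D)) / (2a) = (0.821 +/- 1.267297) / (-0.466).
  z_1 = (0.821 + 1.267297) / (-0.466) = -4.4813,   |z_1| = 4.4813.
  z_2 = (0.821 - 1.267297) / (-0.466) = 0.9577,   |z_2| = 0.9577.
Moduli of all roots: 4.4813, 0.9577.
All moduli strictly greater than 1? No.
Verdict: Not stationary.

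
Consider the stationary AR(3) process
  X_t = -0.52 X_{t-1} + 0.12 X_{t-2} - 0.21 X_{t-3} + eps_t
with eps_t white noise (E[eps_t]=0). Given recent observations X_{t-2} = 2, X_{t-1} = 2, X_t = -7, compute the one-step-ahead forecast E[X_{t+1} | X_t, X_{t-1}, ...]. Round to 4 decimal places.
E[X_{t+1} \mid \mathcal F_t] = 3.4600

For an AR(p) model X_t = c + sum_i phi_i X_{t-i} + eps_t, the
one-step-ahead conditional mean is
  E[X_{t+1} | X_t, ...] = c + sum_i phi_i X_{t+1-i}.
Substitute known values:
  E[X_{t+1} | ...] = (-0.52) * (-7) + (0.12) * (2) + (-0.21) * (2)
                   = 3.4600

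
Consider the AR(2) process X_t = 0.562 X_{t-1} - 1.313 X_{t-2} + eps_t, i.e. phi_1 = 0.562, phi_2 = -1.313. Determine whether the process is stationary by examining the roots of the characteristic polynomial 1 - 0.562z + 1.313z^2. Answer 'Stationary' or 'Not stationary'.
\text{Not stationary}

The AR(p) characteristic polynomial is P(z) = 1 - 0.562z + 1.313z^2.
Stationarity requires all roots to lie outside the unit circle, i.e. |z| > 1 for every root.
Set 1 + (-0.562) z + (1.313) z^2 = 0, i.e. a z^2 + b z + c = 0 with a = 1.313, b = -0.562, c = 1.
Discriminant D = b^2 - 4ac = (-0.562)^2 - 4*(1.313)*1 = 0.315844 - (5.252) = -4.936156.
D < 0, so the roots are the complex-conjugate pair z = (-b +/- i sqrt(-D)) / (2a) = 0.214 +/- 0.8461i.
For a conjugate pair |z|^2 = z * conj(z) = (product of roots) = c/a = 1/(1.313) = 0.761615, so |z| = sqrt(0.761615) = 0.8727 for both roots.
Moduli of all roots: 0.8727, 0.8727.
All moduli strictly greater than 1? No.
Verdict: Not stationary.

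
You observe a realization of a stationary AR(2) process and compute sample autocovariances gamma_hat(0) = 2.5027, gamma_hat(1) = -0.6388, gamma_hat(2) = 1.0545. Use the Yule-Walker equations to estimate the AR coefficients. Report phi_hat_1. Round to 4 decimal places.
\hat\phi_{1} = -0.1580

The Yule-Walker equations for an AR(p) process read, in matrix form,
  Gamma_p phi = r_p,   with   (Gamma_p)_{ij} = gamma(|i - j|),
                       (r_p)_i = gamma(i),   i,j = 1..p.
Substitute the sample gammas (Toeplitz matrix and right-hand side of size 2):
  Gamma_p = [[2.5027, -0.6388], [-0.6388, 2.5027]]
  r_p     = [-0.6388, 1.0545]
Written out:
  2.5027 phi_1 - 0.6388 phi_2 = -0.6388
  -0.6388 phi_1 + 2.5027 phi_2 = 1.0545
Solve by Cramer's rule:
  det = gamma(0)^2 - gamma(1)^2 = (2.5027)^2 - (-0.6388)^2 = 6.26350729 - 0.40806544 = 5.85544185
  phi_hat_1 = [gamma(1) gamma(0) - gamma(1) gamma(2)] / det = [(-0.6388)(2.5027) - (-0.6388)(1.0545)] / 5.85544185 = -0.92511016 / 5.85544185 = -0.158
  phi_hat_2 = [gamma(0) gamma(2) - gamma(1)^2] / det = [(2.5027)(1.0545) - (-0.6388)^2] / 5.85544185 = 2.23103171 / 5.85544185 = 0.381
So phi_hat = [-0.1580, 0.3810].
Therefore phi_hat_1 = -0.1580.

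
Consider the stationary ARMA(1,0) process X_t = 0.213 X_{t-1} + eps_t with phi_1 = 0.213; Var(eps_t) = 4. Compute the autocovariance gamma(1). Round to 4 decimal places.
\gamma(1) = 0.8925

Multiply the model equation by X_{t-k} and take expectations. With theta_0 = psi_0 = 1 and psi_j the MA(infinity) weights, this gives
  gamma(k) - sum_i phi_i gamma(k-i) = c_k,
  c_k = sigma^2 * sum_{j=k..q} theta_j psi_{j-k}   (c_k = 0 for k > q),
using gamma(-m) = gamma(m).
Pure AR (q = 0): c_0 = sigma^2 = 4, c_k = 0 for k >= 1.
Equations for k = 0 and k = 1 (AR order 1):
  gamma(0) = phi_1 gamma(1) + c_0
  gamma(1) = phi_1 gamma(0) + c_1
Substituting the second into the first: gamma(0) (1 - phi_1^2) = c_0 + phi_1 c_1, so
  gamma(0) = c_0 / (1 - phi_1^2) = 4 / (1 - (0.213)^2) = 4 / 0.954631 = 4.190101.
  gamma(1) = phi_1 gamma(0) = (0.213)(4.190101) = 0.892491.
Therefore gamma(1) = 0.8925 (to 4 decimal places).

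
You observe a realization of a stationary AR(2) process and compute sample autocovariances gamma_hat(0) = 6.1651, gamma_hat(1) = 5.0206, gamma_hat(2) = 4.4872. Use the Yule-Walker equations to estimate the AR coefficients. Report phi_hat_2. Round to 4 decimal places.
\hat\phi_{2} = 0.1920

The Yule-Walker equations for an AR(p) process read, in matrix form,
  Gamma_p phi = r_p,   with   (Gamma_p)_{ij} = gamma(|i - j|),
                       (r_p)_i = gamma(i),   i,j = 1..p.
Substitute the sample gammas (Toeplitz matrix and right-hand side of size 2):
  Gamma_p = [[6.1651, 5.0206], [5.0206, 6.1651]]
  r_p     = [5.0206, 4.4872]
Written out:
  6.1651 phi_1 + 5.0206 phi_2 = 5.0206
  5.0206 phi_1 + 6.1651 phi_2 = 4.4872
Solve by Cramer's rule:
  det = gamma(0)^2 - gamma(1)^2 = (6.1651)^2 - (5.0206)^2 = 38.00845801 - 25.20642436 = 12.80203365
  phi_hat_1 = [gamma(1) gamma(0) - gamma(1) gamma(2)] / det = [(5.0206)(6.1651) - (5.0206)(4.4872)] / 12.80203365 = 8.42406474 / 12.80203365 = 0.658
  phi_hat_2 = [gamma(0) gamma(2) - gamma(1)^2] / det = [(6.1651)(4.4872) - (5.0206)^2] / 12.80203365 = 2.45761236 / 12.80203365 = 0.192
So phi_hat = [0.6580, 0.1920].
Therefore phi_hat_2 = 0.1920.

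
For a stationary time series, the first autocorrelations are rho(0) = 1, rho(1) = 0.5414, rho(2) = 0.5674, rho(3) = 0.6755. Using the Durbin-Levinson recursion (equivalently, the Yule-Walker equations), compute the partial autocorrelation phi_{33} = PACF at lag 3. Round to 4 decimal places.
\phi_{33} = 0.4620

The PACF at lag k is phi_{kk}, the last component of the solution
to the Yule-Walker system G_k phi = r_k where
  (G_k)_{ij} = rho(|i - j|), (r_k)_i = rho(i), i,j = 1..k.
Equivalently, Durbin-Levinson gives phi_{kk} iteratively:
  phi_{11} = rho(1)
  phi_{kk} = [rho(k) - sum_{j=1..k-1} phi_{k-1,j} rho(k-j)]
            / [1 - sum_{j=1..k-1} phi_{k-1,j} rho(j)],
  phi_{k,j} = phi_{k-1,j} - phi_{kk} phi_{k-1,k-j},  j = 1..k-1.
Step k = 1:
  phi_11 = rho(1) = 0.5414.
Step k = 2:
  phi_22 = [rho(2) - phi_11 rho(1)] / [1 - phi_11 rho(1)] = [0.5674 - (0.5414)(0.5414)] / [1 - (0.5414)(0.5414)]
         = 0.27428604 / 0.70688604 = 0.38802.
  Update: phi_21 = phi_11 - phi_22 phi_11 = 0.5414 - (0.38802)(0.5414) = 0.331326.
Step k = 3:
  phi_33 = [rho(3) - phi_21 rho(2) - phi_22 rho(1)] / [1 - phi_21 rho(1) - phi_22 rho(2)]
    numerator   = 0.6755 - (0.331326)(0.5674) - (0.38802)(0.5414) = 0.27743158
    denominator = 1 - (0.331326)(0.5414) - (0.38802)(0.5674) = 0.60045752
  phi_33 = 0.27743158 / 0.60045752 = 0.462.
Therefore phi_{33} = 0.4620.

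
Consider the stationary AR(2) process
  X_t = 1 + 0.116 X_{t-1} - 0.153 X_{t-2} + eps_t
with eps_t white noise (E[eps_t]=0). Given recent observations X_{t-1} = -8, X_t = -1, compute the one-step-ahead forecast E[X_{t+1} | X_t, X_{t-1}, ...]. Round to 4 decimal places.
E[X_{t+1} \mid \mathcal F_t] = 2.1080

For an AR(p) model X_t = c + sum_i phi_i X_{t-i} + eps_t, the
one-step-ahead conditional mean is
  E[X_{t+1} | X_t, ...] = c + sum_i phi_i X_{t+1-i}.
Substitute known values:
  E[X_{t+1} | ...] = 1 + (0.116) * (-1) + (-0.153) * (-8)
                   = 2.1080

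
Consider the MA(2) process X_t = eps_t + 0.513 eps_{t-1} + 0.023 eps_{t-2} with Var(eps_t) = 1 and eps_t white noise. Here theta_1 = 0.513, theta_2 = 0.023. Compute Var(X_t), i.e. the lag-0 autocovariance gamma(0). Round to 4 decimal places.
\gamma(0) = 1.2637

For an MA(q) process X_t = eps_t + sum_i theta_i eps_{t-i} with
Var(eps_t) = sigma^2, the variance is
  gamma(0) = sigma^2 * (1 + sum_i theta_i^2).
  sum_i theta_i^2 = (0.513)^2 + (0.023)^2 = 0.263169 + 0.000529 = 0.263698.
  gamma(0) = 1 * (1 + 0.263698) = 1 * 1.263698 = 1.263698, which rounds to 1.2637.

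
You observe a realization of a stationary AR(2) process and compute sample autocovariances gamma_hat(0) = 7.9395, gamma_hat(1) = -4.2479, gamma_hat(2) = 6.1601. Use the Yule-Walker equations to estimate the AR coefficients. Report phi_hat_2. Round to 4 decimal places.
\hat\phi_{2} = 0.6860

The Yule-Walker equations for an AR(p) process read, in matrix form,
  Gamma_p phi = r_p,   with   (Gamma_p)_{ij} = gamma(|i - j|),
                       (r_p)_i = gamma(i),   i,j = 1..p.
Substitute the sample gammas (Toeplitz matrix and right-hand side of size 2):
  Gamma_p = [[7.9395, -4.2479], [-4.2479, 7.9395]]
  r_p     = [-4.2479, 6.1601]
Written out:
  7.9395 phi_1 - 4.2479 phi_2 = -4.2479
  -4.2479 phi_1 + 7.9395 phi_2 = 6.1601
Solve by Cramer's rule:
  det = gamma(0)^2 - gamma(1)^2 = (7.9395)^2 - (-4.2479)^2 = 63.03566025 - 18.04465441 = 44.99100584
  phi_hat_1 = [gamma(1) gamma(0) - gamma(1) gamma(2)] / det = [(-4.2479)(7.9395) - (-4.2479)(6.1601)] / 44.99100584 = -7.55871326 / 44.99100584 = -0.168
  phi_hat_2 = [gamma(0) gamma(2) - gamma(1)^2] / det = [(7.9395)(6.1601) - (-4.2479)^2] / 44.99100584 = 30.86345954 / 44.99100584 = 0.686
So phi_hat = [-0.1680, 0.6860].
Therefore phi_hat_2 = 0.6860.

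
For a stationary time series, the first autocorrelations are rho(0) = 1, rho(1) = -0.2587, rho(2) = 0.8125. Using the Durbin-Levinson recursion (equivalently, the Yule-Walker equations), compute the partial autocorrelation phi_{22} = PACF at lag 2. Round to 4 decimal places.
\phi_{22} = 0.7991

The PACF at lag k is phi_{kk}, the last component of the solution
to the Yule-Walker system G_k phi = r_k where
  (G_k)_{ij} = rho(|i - j|), (r_k)_i = rho(i), i,j = 1..k.
Equivalently, Durbin-Levinson gives phi_{kk} iteratively:
  phi_{11} = rho(1)
  phi_{kk} = [rho(k) - sum_{j=1..k-1} phi_{k-1,j} rho(k-j)]
            / [1 - sum_{j=1..k-1} phi_{k-1,j} rho(j)],
  phi_{k,j} = phi_{k-1,j} - phi_{kk} phi_{k-1,k-j},  j = 1..k-1.
Step k = 1:
  phi_11 = rho(1) = -0.2587.
Step k = 2:
  phi_22 = [rho(2) - phi_11 rho(1)] / [1 - phi_11 rho(1)] = [0.8125 - (-0.2587)(-0.2587)] / [1 - (-0.2587)(-0.2587)]
         = 0.74557431 / 0.93307431 = 0.7991.
Therefore phi_{22} = 0.7991.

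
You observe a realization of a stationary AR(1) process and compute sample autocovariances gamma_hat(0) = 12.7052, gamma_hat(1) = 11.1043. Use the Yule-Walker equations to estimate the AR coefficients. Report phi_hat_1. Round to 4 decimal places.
\hat\phi_{1} = 0.8740

The Yule-Walker equations for an AR(p) process read, in matrix form,
  Gamma_p phi = r_p,   with   (Gamma_p)_{ij} = gamma(|i - j|),
                       (r_p)_i = gamma(i),   i,j = 1..p.
Substitute the sample gammas (Toeplitz matrix and right-hand side of size 1):
  Gamma_p = [[12.7052]]
  r_p     = [11.1043]
With p = 1 this is the single equation gamma(0) phi_1 = gamma(1):
  phi_hat_1 = gamma(1) / gamma(0) = 11.1043 / 12.7052 = 0.8740.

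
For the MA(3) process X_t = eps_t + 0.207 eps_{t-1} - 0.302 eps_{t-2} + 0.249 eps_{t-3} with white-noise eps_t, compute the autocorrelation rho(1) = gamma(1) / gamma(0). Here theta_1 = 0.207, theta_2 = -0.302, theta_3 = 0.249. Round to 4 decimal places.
\rho(1) = 0.0579

For an MA(q) process with theta_0 = 1, the autocovariance is
  gamma(k) = sigma^2 * sum_{i=0..q-k} theta_i * theta_{i+k},
and rho(k) = gamma(k) / gamma(0). Sigma^2 cancels.
  numerator   = (1)*(0.207) + (0.207)*(-0.302) + (-0.302)*(0.249) = 0.069288.
  denominator = (1)^2 + (0.207)^2 + (-0.302)^2 + (0.249)^2 = 1.196054.
  rho(1) = 0.069288 / 1.196054 = 0.0579.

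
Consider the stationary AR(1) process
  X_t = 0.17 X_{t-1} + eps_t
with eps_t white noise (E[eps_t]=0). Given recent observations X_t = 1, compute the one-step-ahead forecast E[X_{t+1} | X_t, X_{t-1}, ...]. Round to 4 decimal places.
E[X_{t+1} \mid \mathcal F_t] = 0.1700

For an AR(p) model X_t = c + sum_i phi_i X_{t-i} + eps_t, the
one-step-ahead conditional mean is
  E[X_{t+1} | X_t, ...] = c + sum_i phi_i X_{t+1-i}.
Substitute known values:
  E[X_{t+1} | ...] = (0.17) * (1)
                   = 0.1700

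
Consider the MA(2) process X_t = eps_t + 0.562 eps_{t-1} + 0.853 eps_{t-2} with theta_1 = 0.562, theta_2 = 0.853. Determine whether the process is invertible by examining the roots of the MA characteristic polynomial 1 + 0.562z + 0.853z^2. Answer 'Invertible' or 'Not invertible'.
\text{Invertible}

The MA(q) characteristic polynomial is P(z) = 1 + 0.562z + 0.853z^2.
Invertibility requires all roots to lie outside the unit circle, i.e. |z| > 1 for every root.
Set 1 + (0.562) z + (0.853) z^2 = 0, i.e. a z^2 + b z + c = 0 with a = 0.853, b = 0.562, c = 1.
Discriminant D = b^2 - 4ac = (0.562)^2 - 4*(0.853)*1 = 0.315844 - (3.412) = -3.096156.
D < 0, so the roots are the complex-conjugate pair z = (-b +/- i sqrt(-D)) / (2a) = -0.3294 +/- 1.0314i.
For a conjugate pair |z|^2 = z * conj(z) = (product of roots) = c/a = 1/(0.853) = 1.172333, so |z| = sqrt(1.172333) = 1.0827 for both roots.
Moduli of all roots: 1.0827, 1.0827.
All moduli strictly greater than 1? Yes.
Verdict: Invertible.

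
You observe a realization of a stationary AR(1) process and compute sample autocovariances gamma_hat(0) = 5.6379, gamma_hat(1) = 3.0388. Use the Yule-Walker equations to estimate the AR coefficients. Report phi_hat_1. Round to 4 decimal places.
\hat\phi_{1} = 0.5390

The Yule-Walker equations for an AR(p) process read, in matrix form,
  Gamma_p phi = r_p,   with   (Gamma_p)_{ij} = gamma(|i - j|),
                       (r_p)_i = gamma(i),   i,j = 1..p.
Substitute the sample gammas (Toeplitz matrix and right-hand side of size 1):
  Gamma_p = [[5.6379]]
  r_p     = [3.0388]
With p = 1 this is the single equation gamma(0) phi_1 = gamma(1):
  phi_hat_1 = gamma(1) / gamma(0) = 3.0388 / 5.6379 = 0.5390.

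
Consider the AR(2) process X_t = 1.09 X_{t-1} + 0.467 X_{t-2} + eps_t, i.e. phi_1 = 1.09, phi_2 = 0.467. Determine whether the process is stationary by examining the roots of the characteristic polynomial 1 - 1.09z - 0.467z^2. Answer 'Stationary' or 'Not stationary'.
\text{Not stationary}

The AR(p) characteristic polynomial is P(z) = 1 - 1.09z - 0.467z^2.
Stationarity requires all roots to lie outside the unit circle, i.e. |z| > 1 for every root.
Set 1 + (-1.09) z + (-0.467) z^2 = 0, i.e. a z^2 + b z + c = 0 with a = -0.467, b = -1.09, c = 1.
Discriminant D = b^2 - 4ac = (-1.09)^2 - 4*(-0.467)*1 = 1.1881 - (-1.868) = 3.0561.
D >= 0, so the roots are real: z = (-b +/- sqrt(D)) / (2a) = (1.09 +/- 1.74817) / (-0.934).
  z_1 = (1.09 + 1.74817) / (-0.934) = -3.0387,   |z_1| = 3.0387.
  z_2 = (1.09 - 1.74817) / (-0.934) = 0.7047,   |z_2| = 0.7047.
Moduli of all roots: 3.0387, 0.7047.
All moduli strictly greater than 1? No.
Verdict: Not stationary.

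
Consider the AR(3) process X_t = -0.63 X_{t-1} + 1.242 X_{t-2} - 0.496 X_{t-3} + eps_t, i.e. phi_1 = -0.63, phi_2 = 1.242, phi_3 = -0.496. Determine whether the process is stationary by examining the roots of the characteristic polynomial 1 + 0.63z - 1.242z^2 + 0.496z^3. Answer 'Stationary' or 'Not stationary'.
\text{Not stationary}

The AR(p) characteristic polynomial is P(z) = 1 + 0.63z - 1.242z^2 + 0.496z^3.
Stationarity requires all roots to lie outside the unit circle, i.e. |z| > 1 for every root.
Degree 3: look for a simple real root z0 first, then factor out (1 - z/z0) and solve the remaining quadratic.
Testing z0 = -0.625: P(-0.625) = 1 + (0.63)(-0.625) + (-1.242)(-0.625)^2 + (0.496)(-0.625)^3
  = 1 + (-0.39375) + (-0.485156) + (-0.121094) = 0.  So z_0 = -0.625 is a root, |z_0| = 0.625.
Divide out the factor (1 + 1.6 z) = (1 - z/z0) (since 1/z0 = -1.6):
  P(z) = (1 + 1.6 z)(1 + (-0.97) z + (0.31) z^2)
  [check: z-coef -0.97 - (-1.6) = 0.63; z^2-coef 0.31 - (-1.6)(-0.97) = -1.242; z^3-coef -(-1.6)(0.31) = 0.496.]
Remaining roots from the quadratic factor 1 + (-0.97) z + (0.31) z^2:
  Set 1 + (-0.97) z + (0.31) z^2 = 0, i.e. a z^2 + b z + c = 0 with a = 0.31, b = -0.97, c = 1.
  Discriminant D = b^2 - 4ac = (-0.97)^2 - 4*(0.31)*1 = 0.9409 - (1.24) = -0.2991.
  D < 0, so the roots are the complex-conjugate pair z = (-b +/- i sqrt(-D)) / (2a) = 1.5645 +/- 0.8821i.
  For a conjugate pair |z|^2 = z * conj(z) = (product of roots) = c/a = 1/(0.31) = 3.225806, so |z| = sqrt(3.225806) = 1.7961 for both roots.
Moduli of all roots: 0.6250, 1.7961, 1.7961.
All moduli strictly greater than 1? No.
Verdict: Not stationary.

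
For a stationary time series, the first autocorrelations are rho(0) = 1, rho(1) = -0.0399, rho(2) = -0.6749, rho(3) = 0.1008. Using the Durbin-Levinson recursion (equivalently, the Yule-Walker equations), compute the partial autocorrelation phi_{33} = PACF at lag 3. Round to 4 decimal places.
\phi_{33} = 0.0529

The PACF at lag k is phi_{kk}, the last component of the solution
to the Yule-Walker system G_k phi = r_k where
  (G_k)_{ij} = rho(|i - j|), (r_k)_i = rho(i), i,j = 1..k.
Equivalently, Durbin-Levinson gives phi_{kk} iteratively:
  phi_{11} = rho(1)
  phi_{kk} = [rho(k) - sum_{j=1..k-1} phi_{k-1,j} rho(k-j)]
            / [1 - sum_{j=1..k-1} phi_{k-1,j} rho(j)],
  phi_{k,j} = phi_{k-1,j} - phi_{kk} phi_{k-1,k-j},  j = 1..k-1.
Step k = 1:
  phi_11 = rho(1) = -0.0399.
Step k = 2:
  phi_22 = [rho(2) - phi_11 rho(1)] / [1 - phi_11 rho(1)] = [-0.6749 - (-0.0399)(-0.0399)] / [1 - (-0.0399)(-0.0399)]
         = -0.67649201 / 0.99840799 = -0.677571.
  Update: phi_21 = phi_11 - phi_22 phi_11 = -0.0399 - (-0.677571)(-0.0399) = -0.066935.
Step k = 3:
  phi_33 = [rho(3) - phi_21 rho(2) - phi_22 rho(1)] / [1 - phi_21 rho(1) - phi_22 rho(2)]
    numerator   = 0.1008 - (-0.066935)(-0.6749) - (-0.677571)(-0.0399) = 0.02859045
    denominator = 1 - (-0.066935)(-0.0399) - (-0.677571)(-0.6749) = 0.54003682
  phi_33 = 0.02859045 / 0.54003682 = 0.0529.
Therefore phi_{33} = 0.0529.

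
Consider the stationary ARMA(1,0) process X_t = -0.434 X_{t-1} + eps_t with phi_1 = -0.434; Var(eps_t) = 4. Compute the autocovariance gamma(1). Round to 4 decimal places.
\gamma(1) = -2.1389

Multiply the model equation by X_{t-k} and take expectations. With theta_0 = psi_0 = 1 and psi_j the MA(infinity) weights, this gives
  gamma(k) - sum_i phi_i gamma(k-i) = c_k,
  c_k = sigma^2 * sum_{j=k..q} theta_j psi_{j-k}   (c_k = 0 for k > q),
using gamma(-m) = gamma(m).
Pure AR (q = 0): c_0 = sigma^2 = 4, c_k = 0 for k >= 1.
Equations for k = 0 and k = 1 (AR order 1):
  gamma(0) = phi_1 gamma(1) + c_0
  gamma(1) = phi_1 gamma(0) + c_1
Substituting the second into the first: gamma(0) (1 - phi_1^2) = c_0 + phi_1 c_1, so
  gamma(0) = c_0 / (1 - phi_1^2) = 4 / (1 - (-0.434)^2) = 4 / 0.811644 = 4.928269.
  gamma(1) = phi_1 gamma(0) = (-0.434)(4.928269) = -2.138869.
Therefore gamma(1) = -2.1389 (to 4 decimal places).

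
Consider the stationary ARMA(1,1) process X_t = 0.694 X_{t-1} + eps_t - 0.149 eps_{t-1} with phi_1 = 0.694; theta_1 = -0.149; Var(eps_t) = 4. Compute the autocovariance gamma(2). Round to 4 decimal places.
\gamma(2) = 2.6168

Multiply the model equation by X_{t-k} and take expectations. With theta_0 = psi_0 = 1 and psi_j the MA(infinity) weights, this gives
  gamma(k) - sum_i phi_i gamma(k-i) = c_k,
  c_k = sigma^2 * sum_{j=k..q} theta_j psi_{j-k}   (c_k = 0 for k > q),
using gamma(-m) = gamma(m).
psi-weights needed (psi_j = theta_j + sum_i phi_i psi_{j-i}):
  psi_1 = theta_1 + phi_1 = -0.149 + (0.694) = 0.545
Right-hand sides:
  c_0 = sigma^2 (1 + theta_1 psi_1) = 4 * (1 + (-0.149)(0.545)) = 4 * 0.918795 = 3.67518
  c_1 = sigma^2 theta_1 = 4 * (-0.149) = -0.596
  c_2 = 0
Equations for k = 0 and k = 1 (AR order 1):
  gamma(0) = phi_1 gamma(1) + c_0
  gamma(1) = phi_1 gamma(0) + c_1
Substituting the second into the first: gamma(0) (1 - phi_1^2) = c_0 + phi_1 c_1, so
  gamma(0) = (c_0 + phi_1 c_1) / (1 - phi_1^2) = (3.67518 + (0.694)(-0.596)) / (1 - (0.694)^2) = 3.261556 / 0.518364 = 6.292019.
  gamma(1) = phi_1 gamma(0) + c_1 = (0.694)(6.292019) + (-0.596) = 3.770661.
For k = 2 (> q): gamma(2) = phi_1 gamma(1) = (0.694)(3.770661) = 2.616839.
Therefore gamma(2) = 2.6168 (to 4 decimal places).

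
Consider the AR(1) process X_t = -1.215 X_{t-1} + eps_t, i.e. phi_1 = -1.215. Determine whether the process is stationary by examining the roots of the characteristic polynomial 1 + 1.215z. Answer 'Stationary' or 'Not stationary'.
\text{Not stationary}

The AR(p) characteristic polynomial is P(z) = 1 + 1.215z.
Stationarity requires all roots to lie outside the unit circle, i.e. |z| > 1 for every root.
This is linear in z: 1 + (1.215) z = 0  =>  z = -1/(1.215) = -0.823045,  |z| = 0.823045.
Moduli of all roots: 0.8230.
All moduli strictly greater than 1? No.
Verdict: Not stationary.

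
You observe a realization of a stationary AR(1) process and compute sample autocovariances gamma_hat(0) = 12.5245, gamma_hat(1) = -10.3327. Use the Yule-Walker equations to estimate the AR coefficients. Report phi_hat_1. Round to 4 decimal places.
\hat\phi_{1} = -0.8250

The Yule-Walker equations for an AR(p) process read, in matrix form,
  Gamma_p phi = r_p,   with   (Gamma_p)_{ij} = gamma(|i - j|),
                       (r_p)_i = gamma(i),   i,j = 1..p.
Substitute the sample gammas (Toeplitz matrix and right-hand side of size 1):
  Gamma_p = [[12.5245]]
  r_p     = [-10.3327]
With p = 1 this is the single equation gamma(0) phi_1 = gamma(1):
  phi_hat_1 = gamma(1) / gamma(0) = -10.3327 / 12.5245 = -0.8250.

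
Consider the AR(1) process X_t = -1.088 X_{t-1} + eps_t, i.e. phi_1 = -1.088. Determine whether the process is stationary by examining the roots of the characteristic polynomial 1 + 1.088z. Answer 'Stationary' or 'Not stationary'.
\text{Not stationary}

The AR(p) characteristic polynomial is P(z) = 1 + 1.088z.
Stationarity requires all roots to lie outside the unit circle, i.e. |z| > 1 for every root.
This is linear in z: 1 + (1.088) z = 0  =>  z = -1/(1.088) = -0.919118,  |z| = 0.919118.
Moduli of all roots: 0.9191.
All moduli strictly greater than 1? No.
Verdict: Not stationary.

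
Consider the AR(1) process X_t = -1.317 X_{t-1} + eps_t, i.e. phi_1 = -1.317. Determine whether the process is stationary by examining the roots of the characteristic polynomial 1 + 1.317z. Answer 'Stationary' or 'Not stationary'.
\text{Not stationary}

The AR(p) characteristic polynomial is P(z) = 1 + 1.317z.
Stationarity requires all roots to lie outside the unit circle, i.e. |z| > 1 for every root.
This is linear in z: 1 + (1.317) z = 0  =>  z = -1/(1.317) = -0.759301,  |z| = 0.759301.
Moduli of all roots: 0.7593.
All moduli strictly greater than 1? No.
Verdict: Not stationary.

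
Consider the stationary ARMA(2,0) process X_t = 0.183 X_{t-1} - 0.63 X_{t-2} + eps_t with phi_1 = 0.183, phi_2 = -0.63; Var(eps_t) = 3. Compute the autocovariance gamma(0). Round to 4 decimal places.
\gamma(0) = 5.0378

Multiply the model equation by X_{t-k} and take expectations. With theta_0 = psi_0 = 1 and psi_j the MA(infinity) weights, this gives
  gamma(k) - sum_i phi_i gamma(k-i) = c_k,
  c_k = sigma^2 * sum_{j=k..q} theta_j psi_{j-k}   (c_k = 0 for k > q),
using gamma(-m) = gamma(m).
Pure AR (q = 0): c_0 = sigma^2 = 3, c_k = 0 for k >= 1.
Equations for k = 0, 1, 2 (AR order 2, c_2 = 0):
  (E0) gamma(0) = phi_1 gamma(1) + phi_2 gamma(2) + c_0
  (E1) gamma(1) = phi_1 gamma(0) + phi_2 gamma(1) + c_1
  (E2) gamma(2) = phi_1 gamma(1) + phi_2 gamma(0)
From (E1): gamma(1) = A gamma(0) + B with
  A = phi_1 / (1 - phi_2) = 0.183 / 1.63 = 0.11227,   B = c_1 / (1 - phi_2) = 0 / 1.63 = 0.
Insert (E2) into (E0): gamma(0) (1 - phi_2^2) = phi_1 (1 + phi_2) gamma(1) + c_0.
  phi_1 (1 + phi_2) = (0.183)(0.37) = 0.06771,   1 - phi_2^2 = 0.6031.
Replace gamma(1) by A gamma(0) + B and collect gamma(0):
  gamma(0) [0.6031 - (0.06771)(0.11227)] = c_0 = 3
  gamma(0) * 0.595498 = 3
  gamma(0) = 3 / 0.595498 = 5.037799.
Therefore gamma(0) = 5.0378 (to 4 decimal places).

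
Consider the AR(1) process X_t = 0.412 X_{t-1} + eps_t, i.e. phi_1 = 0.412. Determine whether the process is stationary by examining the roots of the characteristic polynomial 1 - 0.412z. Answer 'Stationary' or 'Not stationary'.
\text{Stationary}

The AR(p) characteristic polynomial is P(z) = 1 - 0.412z.
Stationarity requires all roots to lie outside the unit circle, i.e. |z| > 1 for every root.
This is linear in z: 1 + (-0.412) z = 0  =>  z = -1/(-0.412) = 2.427184,  |z| = 2.427184.
Moduli of all roots: 2.4272.
All moduli strictly greater than 1? Yes.
Verdict: Stationary.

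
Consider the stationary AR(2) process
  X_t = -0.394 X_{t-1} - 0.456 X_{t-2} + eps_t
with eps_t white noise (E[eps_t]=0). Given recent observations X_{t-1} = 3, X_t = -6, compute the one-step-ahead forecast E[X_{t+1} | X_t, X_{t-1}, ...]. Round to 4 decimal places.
E[X_{t+1} \mid \mathcal F_t] = 0.9960

For an AR(p) model X_t = c + sum_i phi_i X_{t-i} + eps_t, the
one-step-ahead conditional mean is
  E[X_{t+1} | X_t, ...] = c + sum_i phi_i X_{t+1-i}.
Substitute known values:
  E[X_{t+1} | ...] = (-0.394) * (-6) + (-0.456) * (3)
                   = 0.9960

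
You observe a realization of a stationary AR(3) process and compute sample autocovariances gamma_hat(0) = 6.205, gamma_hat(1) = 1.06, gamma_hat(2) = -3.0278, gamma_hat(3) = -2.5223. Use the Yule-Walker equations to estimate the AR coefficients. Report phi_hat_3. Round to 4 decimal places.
\hat\phi_{3} = -0.2700

The Yule-Walker equations for an AR(p) process read, in matrix form,
  Gamma_p phi = r_p,   with   (Gamma_p)_{ij} = gamma(|i - j|),
                       (r_p)_i = gamma(i),   i,j = 1..p.
Substitute the sample gammas (Toeplitz matrix and right-hand side of size 3):
  Gamma_p = [[6.205, 1.06, -3.0278], [1.06, 6.205, 1.06], [-3.0278, 1.06, 6.205]]
  r_p     = [1.06, -3.0278, -2.5223]
Written out (R1..R3):
  (R1) 6.205 phi_1 + 1.06 phi_2 - 3.0278 phi_3 = 1.06
  (R2) 1.06 phi_1 + 6.205 phi_2 + 1.06 phi_3 = -3.0278
  (R3) -3.0278 phi_1 + 1.06 phi_2 + 6.205 phi_3 = -2.5223
Gaussian elimination:
  R2 <- R2 - (1.06/6.205) R1 = R2 - (0.17083) R1:  6.02392 phi_2 + 1.577239 phi_3 = -3.20888
  R3 <- R3 - (-3.0278/6.205) R1 = R3 - (-0.487961) R1:  1.577239 phi_2 + 4.727551 phi_3 = -2.005061
  R3 <- R3 - (1.577239/6.02392) R2 = R3 - (0.261829) R2:  4.314583 phi_3 = -1.164882
Back-substitution:
  phi_hat_3 = -1.164882 / 4.314583 = -0.269987
  phi_hat_2 = (-3.20888 - (1.577239)(-0.269987)) / 6.02392 = -0.461999
  phi_hat_1 = (1.06 - (1.06)(-0.461999) - (-3.0278)(-0.269987)) / 6.205 = 0.11801
So phi_hat = [0.1180, -0.4620, -0.2700].
Therefore phi_hat_3 = -0.2700.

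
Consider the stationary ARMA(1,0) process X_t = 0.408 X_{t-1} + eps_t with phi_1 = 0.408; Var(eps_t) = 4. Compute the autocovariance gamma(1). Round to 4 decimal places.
\gamma(1) = 1.9579

Multiply the model equation by X_{t-k} and take expectations. With theta_0 = psi_0 = 1 and psi_j the MA(infinity) weights, this gives
  gamma(k) - sum_i phi_i gamma(k-i) = c_k,
  c_k = sigma^2 * sum_{j=k..q} theta_j psi_{j-k}   (c_k = 0 for k > q),
using gamma(-m) = gamma(m).
Pure AR (q = 0): c_0 = sigma^2 = 4, c_k = 0 for k >= 1.
Equations for k = 0 and k = 1 (AR order 1):
  gamma(0) = phi_1 gamma(1) + c_0
  gamma(1) = phi_1 gamma(0) + c_1
Substituting the second into the first: gamma(0) (1 - phi_1^2) = c_0 + phi_1 c_1, so
  gamma(0) = c_0 / (1 - phi_1^2) = 4 / (1 - (0.408)^2) = 4 / 0.833536 = 4.798833.
  gamma(1) = phi_1 gamma(0) = (0.408)(4.798833) = 1.957924.
Therefore gamma(1) = 1.9579 (to 4 decimal places).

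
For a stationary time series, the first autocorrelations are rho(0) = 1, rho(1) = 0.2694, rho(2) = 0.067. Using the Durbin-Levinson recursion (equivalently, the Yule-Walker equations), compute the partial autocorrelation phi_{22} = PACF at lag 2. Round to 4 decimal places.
\phi_{22} = -0.0060

The PACF at lag k is phi_{kk}, the last component of the solution
to the Yule-Walker system G_k phi = r_k where
  (G_k)_{ij} = rho(|i - j|), (r_k)_i = rho(i), i,j = 1..k.
Equivalently, Durbin-Levinson gives phi_{kk} iteratively:
  phi_{11} = rho(1)
  phi_{kk} = [rho(k) - sum_{j=1..k-1} phi_{k-1,j} rho(k-j)]
            / [1 - sum_{j=1..k-1} phi_{k-1,j} rho(j)],
  phi_{k,j} = phi_{k-1,j} - phi_{kk} phi_{k-1,k-j},  j = 1..k-1.
Step k = 1:
  phi_11 = rho(1) = 0.2694.
Step k = 2:
  phi_22 = [rho(2) - phi_11 rho(1)] / [1 - phi_11 rho(1)] = [0.067 - (0.2694)(0.2694)] / [1 - (0.2694)(0.2694)]
         = -0.00557636 / 0.92742364 = -0.006.
Therefore phi_{22} = -0.0060.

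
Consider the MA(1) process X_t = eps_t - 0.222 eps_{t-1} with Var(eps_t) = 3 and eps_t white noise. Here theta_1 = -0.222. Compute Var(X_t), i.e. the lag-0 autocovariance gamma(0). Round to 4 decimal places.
\gamma(0) = 3.1479

For an MA(q) process X_t = eps_t + sum_i theta_i eps_{t-i} with
Var(eps_t) = sigma^2, the variance is
  gamma(0) = sigma^2 * (1 + sum_i theta_i^2).
  sum_i theta_i^2 = (-0.222)^2 = 0.049284.
  gamma(0) = 3 * (1 + 0.049284) = 3 * 1.049284 = 3.147852, which rounds to 3.1479.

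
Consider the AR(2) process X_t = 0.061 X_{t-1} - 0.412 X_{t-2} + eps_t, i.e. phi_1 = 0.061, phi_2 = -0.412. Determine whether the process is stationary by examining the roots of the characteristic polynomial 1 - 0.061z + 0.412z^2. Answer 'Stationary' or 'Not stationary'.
\text{Stationary}

The AR(p) characteristic polynomial is P(z) = 1 - 0.061z + 0.412z^2.
Stationarity requires all roots to lie outside the unit circle, i.e. |z| > 1 for every root.
Set 1 + (-0.061) z + (0.412) z^2 = 0, i.e. a z^2 + b z + c = 0 with a = 0.412, b = -0.061, c = 1.
Discriminant D = b^2 - 4ac = (-0.061)^2 - 4*(0.412)*1 = 0.003721 - (1.648) = -1.644279.
D < 0, so the roots are the complex-conjugate pair z = (-b +/- i sqrt(-D)) / (2a) = 0.074 +/- 1.5562i.
For a conjugate pair |z|^2 = z * conj(z) = (product of roots) = c/a = 1/(0.412) = 2.427184, so |z| = sqrt(2.427184) = 1.5579 for both roots.
Moduli of all roots: 1.5579, 1.5579.
All moduli strictly greater than 1? Yes.
Verdict: Stationary.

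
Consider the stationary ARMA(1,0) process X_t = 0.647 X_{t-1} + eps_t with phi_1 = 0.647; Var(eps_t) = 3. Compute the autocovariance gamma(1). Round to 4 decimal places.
\gamma(1) = 3.3385

Multiply the model equation by X_{t-k} and take expectations. With theta_0 = psi_0 = 1 and psi_j the MA(infinity) weights, this gives
  gamma(k) - sum_i phi_i gamma(k-i) = c_k,
  c_k = sigma^2 * sum_{j=k..q} theta_j psi_{j-k}   (c_k = 0 for k > q),
using gamma(-m) = gamma(m).
Pure AR (q = 0): c_0 = sigma^2 = 3, c_k = 0 for k >= 1.
Equations for k = 0 and k = 1 (AR order 1):
  gamma(0) = phi_1 gamma(1) + c_0
  gamma(1) = phi_1 gamma(0) + c_1
Substituting the second into the first: gamma(0) (1 - phi_1^2) = c_0 + phi_1 c_1, so
  gamma(0) = c_0 / (1 - phi_1^2) = 3 / (1 - (0.647)^2) = 3 / 0.581391 = 5.160039.
  gamma(1) = phi_1 gamma(0) = (0.647)(5.160039) = 3.338545.
Therefore gamma(1) = 3.3385 (to 4 decimal places).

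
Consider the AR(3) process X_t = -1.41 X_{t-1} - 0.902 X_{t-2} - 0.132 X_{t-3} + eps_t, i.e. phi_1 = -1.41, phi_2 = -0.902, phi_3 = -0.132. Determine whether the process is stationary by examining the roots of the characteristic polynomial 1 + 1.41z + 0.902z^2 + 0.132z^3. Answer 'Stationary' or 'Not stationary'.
\text{Stationary}

The AR(p) characteristic polynomial is P(z) = 1 + 1.41z + 0.902z^2 + 0.132z^3.
Stationarity requires all roots to lie outside the unit circle, i.e. |z| > 1 for every root.
Degree 3: look for a simple real root z0 first, then factor out (1 - z/z0) and solve the remaining quadratic.
Testing z0 = -5: P(-5) = 1 + (1.41)(-5) + (0.902)(-5)^2 + (0.132)(-5)^3
  = 1 + (-7.05) + (22.55) + (-16.5) = 0.  So z_0 = -5 is a root, |z_0| = 5.
Divide out the factor (1 + 0.2 z) = (1 - z/z0) (since 1/z0 = -0.2):
  P(z) = (1 + 0.2 z)(1 + (1.21) z + (0.66) z^2)
  [check: z-coef 1.21 - (-0.2) = 1.41; z^2-coef 0.66 - (-0.2)(1.21) = 0.902; z^3-coef -(-0.2)(0.66) = 0.132.]
Remaining roots from the quadratic factor 1 + (1.21) z + (0.66) z^2:
  Set 1 + (1.21) z + (0.66) z^2 = 0, i.e. a z^2 + b z + c = 0 with a = 0.66, b = 1.21, c = 1.
  Discriminant D = b^2 - 4ac = (1.21)^2 - 4*(0.66)*1 = 1.4641 - (2.64) = -1.1759.
  D < 0, so the roots are the complex-conjugate pair z = (-b +/- i sqrt(-D)) / (2a) = -0.9167 +/- 0.8215i.
  For a conjugate pair |z|^2 = z * conj(z) = (product of roots) = c/a = 1/(0.66) = 1.515152, so |z| = sqrt(1.515152) = 1.2309 for both roots.
Moduli of all roots: 5.0000, 1.2309, 1.2309.
All moduli strictly greater than 1? Yes.
Verdict: Stationary.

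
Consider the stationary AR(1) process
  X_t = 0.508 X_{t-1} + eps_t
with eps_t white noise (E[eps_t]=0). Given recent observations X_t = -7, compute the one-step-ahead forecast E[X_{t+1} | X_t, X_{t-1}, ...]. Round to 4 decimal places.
E[X_{t+1} \mid \mathcal F_t] = -3.5560

For an AR(p) model X_t = c + sum_i phi_i X_{t-i} + eps_t, the
one-step-ahead conditional mean is
  E[X_{t+1} | X_t, ...] = c + sum_i phi_i X_{t+1-i}.
Substitute known values:
  E[X_{t+1} | ...] = (0.508) * (-7)
                   = -3.5560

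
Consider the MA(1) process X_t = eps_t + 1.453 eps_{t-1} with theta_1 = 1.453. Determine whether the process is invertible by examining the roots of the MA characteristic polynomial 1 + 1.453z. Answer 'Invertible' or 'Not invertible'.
\text{Not invertible}

The MA(q) characteristic polynomial is P(z) = 1 + 1.453z.
Invertibility requires all roots to lie outside the unit circle, i.e. |z| > 1 for every root.
This is linear in z: 1 + (1.453) z = 0  =>  z = -1/(1.453) = -0.688231,  |z| = 0.688231.
Moduli of all roots: 0.6882.
All moduli strictly greater than 1? No.
Verdict: Not invertible.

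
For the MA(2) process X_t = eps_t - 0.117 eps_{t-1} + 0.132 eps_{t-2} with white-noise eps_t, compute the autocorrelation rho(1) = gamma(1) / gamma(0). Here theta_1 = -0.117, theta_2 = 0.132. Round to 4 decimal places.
\rho(1) = -0.1284

For an MA(q) process with theta_0 = 1, the autocovariance is
  gamma(k) = sigma^2 * sum_{i=0..q-k} theta_i * theta_{i+k},
and rho(k) = gamma(k) / gamma(0). Sigma^2 cancels.
  numerator   = (1)*(-0.117) + (-0.117)*(0.132) = -0.132444.
  denominator = (1)^2 + (-0.117)^2 + (0.132)^2 = 1.031113.
  rho(1) = -0.132444 / 1.031113 = -0.1284.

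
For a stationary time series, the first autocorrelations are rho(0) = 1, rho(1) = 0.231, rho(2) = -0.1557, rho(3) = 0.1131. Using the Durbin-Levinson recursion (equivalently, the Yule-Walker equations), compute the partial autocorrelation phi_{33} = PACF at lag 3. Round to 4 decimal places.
\phi_{33} = 0.2310

The PACF at lag k is phi_{kk}, the last component of the solution
to the Yule-Walker system G_k phi = r_k where
  (G_k)_{ij} = rho(|i - j|), (r_k)_i = rho(i), i,j = 1..k.
Equivalently, Durbin-Levinson gives phi_{kk} iteratively:
  phi_{11} = rho(1)
  phi_{kk} = [rho(k) - sum_{j=1..k-1} phi_{k-1,j} rho(k-j)]
            / [1 - sum_{j=1..k-1} phi_{k-1,j} rho(j)],
  phi_{k,j} = phi_{k-1,j} - phi_{kk} phi_{k-1,k-j},  j = 1..k-1.
Step k = 1:
  phi_11 = rho(1) = 0.231.
Step k = 2:
  phi_22 = [rho(2) - phi_11 rho(1)] / [1 - phi_11 rho(1)] = [-0.1557 - (0.231)(0.231)] / [1 - (0.231)(0.231)]
         = -0.209061 / 0.946639 = -0.220846.
  Update: phi_21 = phi_11 - phi_22 phi_11 = 0.231 - (-0.220846)(0.231) = 0.282015.
Step k = 3:
  phi_33 = [rho(3) - phi_21 rho(2) - phi_22 rho(1)] / [1 - phi_21 rho(1) - phi_22 rho(2)]
    numerator   = 0.1131 - (0.282015)(-0.1557) - (-0.220846)(0.231) = 0.2080251
    denominator = 1 - (0.282015)(0.231) - (-0.220846)(-0.1557) = 0.90046881
  phi_33 = 0.2080251 / 0.90046881 = 0.231.
Therefore phi_{33} = 0.2310.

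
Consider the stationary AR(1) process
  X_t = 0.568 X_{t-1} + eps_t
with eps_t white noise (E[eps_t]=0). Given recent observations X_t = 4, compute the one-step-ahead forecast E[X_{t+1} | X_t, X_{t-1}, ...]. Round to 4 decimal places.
E[X_{t+1} \mid \mathcal F_t] = 2.2720

For an AR(p) model X_t = c + sum_i phi_i X_{t-i} + eps_t, the
one-step-ahead conditional mean is
  E[X_{t+1} | X_t, ...] = c + sum_i phi_i X_{t+1-i}.
Substitute known values:
  E[X_{t+1} | ...] = (0.568) * (4)
                   = 2.2720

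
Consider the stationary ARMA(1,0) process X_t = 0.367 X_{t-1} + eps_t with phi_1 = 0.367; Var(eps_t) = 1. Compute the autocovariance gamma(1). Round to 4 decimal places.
\gamma(1) = 0.4241

Multiply the model equation by X_{t-k} and take expectations. With theta_0 = psi_0 = 1 and psi_j the MA(infinity) weights, this gives
  gamma(k) - sum_i phi_i gamma(k-i) = c_k,
  c_k = sigma^2 * sum_{j=k..q} theta_j psi_{j-k}   (c_k = 0 for k > q),
using gamma(-m) = gamma(m).
Pure AR (q = 0): c_0 = sigma^2 = 1, c_k = 0 for k >= 1.
Equations for k = 0 and k = 1 (AR order 1):
  gamma(0) = phi_1 gamma(1) + c_0
  gamma(1) = phi_1 gamma(0) + c_1
Substituting the second into the first: gamma(0) (1 - phi_1^2) = c_0 + phi_1 c_1, so
  gamma(0) = c_0 / (1 - phi_1^2) = 1 / (1 - (0.367)^2) = 1 / 0.865311 = 1.155654.
  gamma(1) = phi_1 gamma(0) = (0.367)(1.155654) = 0.424125.
Therefore gamma(1) = 0.4241 (to 4 decimal places).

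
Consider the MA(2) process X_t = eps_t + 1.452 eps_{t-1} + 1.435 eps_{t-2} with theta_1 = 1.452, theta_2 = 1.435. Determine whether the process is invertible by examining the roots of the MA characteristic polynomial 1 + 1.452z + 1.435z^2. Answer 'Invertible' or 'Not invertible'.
\text{Not invertible}

The MA(q) characteristic polynomial is P(z) = 1 + 1.452z + 1.435z^2.
Invertibility requires all roots to lie outside the unit circle, i.e. |z| > 1 for every root.
Set 1 + (1.452) z + (1.435) z^2 = 0, i.e. a z^2 + b z + c = 0 with a = 1.435, b = 1.452, c = 1.
Discriminant D = b^2 - 4ac = (1.452)^2 - 4*(1.435)*1 = 2.108304 - (5.74) = -3.631696.
D < 0, so the roots are the complex-conjugate pair z = (-b +/- i sqrt(-D)) / (2a) = -0.5059 +/- 0.664i.
For a conjugate pair |z|^2 = z * conj(z) = (product of roots) = c/a = 1/(1.435) = 0.696864, so |z| = sqrt(0.696864) = 0.8348 for both roots.
Moduli of all roots: 0.8348, 0.8348.
All moduli strictly greater than 1? No.
Verdict: Not invertible.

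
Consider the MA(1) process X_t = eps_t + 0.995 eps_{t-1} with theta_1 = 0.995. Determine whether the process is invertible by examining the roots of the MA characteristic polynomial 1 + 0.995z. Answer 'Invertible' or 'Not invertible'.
\text{Invertible}

The MA(q) characteristic polynomial is P(z) = 1 + 0.995z.
Invertibility requires all roots to lie outside the unit circle, i.e. |z| > 1 for every root.
This is linear in z: 1 + (0.995) z = 0  =>  z = -1/(0.995) = -1.005025,  |z| = 1.005025.
Moduli of all roots: 1.0050.
All moduli strictly greater than 1? Yes.
Verdict: Invertible.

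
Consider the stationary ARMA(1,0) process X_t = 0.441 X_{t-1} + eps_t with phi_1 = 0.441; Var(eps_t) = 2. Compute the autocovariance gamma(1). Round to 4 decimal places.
\gamma(1) = 1.0949

Multiply the model equation by X_{t-k} and take expectations. With theta_0 = psi_0 = 1 and psi_j the MA(infinity) weights, this gives
  gamma(k) - sum_i phi_i gamma(k-i) = c_k,
  c_k = sigma^2 * sum_{j=k..q} theta_j psi_{j-k}   (c_k = 0 for k > q),
using gamma(-m) = gamma(m).
Pure AR (q = 0): c_0 = sigma^2 = 2, c_k = 0 for k >= 1.
Equations for k = 0 and k = 1 (AR order 1):
  gamma(0) = phi_1 gamma(1) + c_0
  gamma(1) = phi_1 gamma(0) + c_1
Substituting the second into the first: gamma(0) (1 - phi_1^2) = c_0 + phi_1 c_1, so
  gamma(0) = c_0 / (1 - phi_1^2) = 2 / (1 - (0.441)^2) = 2 / 0.805519 = 2.482871.
  gamma(1) = phi_1 gamma(0) = (0.441)(2.482871) = 1.094946.
Therefore gamma(1) = 1.0949 (to 4 decimal places).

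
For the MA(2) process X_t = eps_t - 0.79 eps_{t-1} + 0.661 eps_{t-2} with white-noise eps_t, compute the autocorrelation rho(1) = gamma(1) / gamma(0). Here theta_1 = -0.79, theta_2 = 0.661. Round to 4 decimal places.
\rho(1) = -0.6367

For an MA(q) process with theta_0 = 1, the autocovariance is
  gamma(k) = sigma^2 * sum_{i=0..q-k} theta_i * theta_{i+k},
and rho(k) = gamma(k) / gamma(0). Sigma^2 cancels.
  numerator   = (1)*(-0.79) + (-0.79)*(0.661) = -1.31219.
  denominator = (1)^2 + (-0.79)^2 + (0.661)^2 = 2.061021.
  rho(1) = -1.31219 / 2.061021 = -0.6367.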